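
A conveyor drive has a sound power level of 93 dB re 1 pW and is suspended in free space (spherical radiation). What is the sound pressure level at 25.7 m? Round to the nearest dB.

54 dB

Free-field spherical radiation: L_p = L_w − 10·log₁₀(4π·r²), r = 25.7 m.
4π·r² = 8300 m², 10·log₁₀ of that is 39.191 dB.
L_p = 93 − 39.191 = 53.81 dB.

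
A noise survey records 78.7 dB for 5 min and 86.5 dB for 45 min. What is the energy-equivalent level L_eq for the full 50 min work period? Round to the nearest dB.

The energy average is taken in the linear domain: L_eq = 10·log₁₀[(Σ tᵢ·10^(Lᵢ/10))/T], T = 50 min.
Σ tᵢ·10^(Lᵢ/10) = 5·10^(78.7/10) + 45·10^(86.5/10) = 2.047e+10.
L_eq = 10·log₁₀(2.047e+10/50) = 86.12 dB.

86 dB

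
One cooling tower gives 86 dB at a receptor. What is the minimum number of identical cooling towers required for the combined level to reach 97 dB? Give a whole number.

N identical sources give L₁ + 10·log₁₀ N, so require 10·log₁₀ N ≥ 97 − 86 = 11.0 dB.
N ≥ 10^(11.0/10) = 12.589, so N = 13.

13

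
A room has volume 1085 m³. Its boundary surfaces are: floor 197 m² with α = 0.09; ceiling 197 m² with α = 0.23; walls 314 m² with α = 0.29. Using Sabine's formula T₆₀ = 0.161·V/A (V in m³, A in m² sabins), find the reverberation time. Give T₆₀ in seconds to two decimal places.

1.13 s

Summing Sᵢαᵢ: 197·0.09 + 197·0.23 + 314·0.29 = 154.10 m².
T₆₀ = 0.161 × 1085 / 154.10 = 1.134 s.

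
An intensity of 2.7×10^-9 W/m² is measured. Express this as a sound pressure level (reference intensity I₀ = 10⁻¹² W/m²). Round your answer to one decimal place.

L = 10·log₁₀(I/I₀) = 10·log₁₀(2.7×10^-9/10⁻¹²) = 10·log₁₀(2.7×10^3).
L = 10·(0.4314 + 3) = 34.31 dB.

34.3 dB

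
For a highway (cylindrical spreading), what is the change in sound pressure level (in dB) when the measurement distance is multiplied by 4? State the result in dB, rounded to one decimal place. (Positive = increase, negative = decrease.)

-6.0 dB

Line-source spreading: ΔL = −10·log₁₀(r₂/r₁).
ΔL = −10·log₁₀(4) = -6.02 dB.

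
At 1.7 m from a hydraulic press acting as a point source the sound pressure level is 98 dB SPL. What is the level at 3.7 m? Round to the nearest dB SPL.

91 dB SPL

For a point source, L₂ = L₁ − 20·log₁₀(r₂/r₁).
L₂ = 98 − 20·log₁₀(3.7/1.7) = 98 − 6.755 = 91.24 dB SPL.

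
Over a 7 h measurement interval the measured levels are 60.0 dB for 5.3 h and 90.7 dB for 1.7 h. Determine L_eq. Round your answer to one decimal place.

L_eq = 10·log₁₀[(1/T)·Σ tᵢ·10^(Lᵢ/10)] with T = 7 h.
Σ tᵢ·10^(Lᵢ/10) = 5.3·10^(60.0/10) + 1.7·10^(90.7/10) = 2.003e+09.
L_eq = 10·log₁₀(2.003e+09/7) = 84.57 dB.

84.6 dB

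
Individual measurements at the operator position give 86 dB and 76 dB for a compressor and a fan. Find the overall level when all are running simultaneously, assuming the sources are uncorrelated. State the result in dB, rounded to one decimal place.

86.4 dB

For uncorrelated sources the intensities add, so convert each level to linear form, sum, and take 10·log₁₀ of the total.
Σ 10^(L/10) = 10^(86/10) + 10^(76/10) = 4.379e+08.
L_total = 10·log₁₀(4.379e+08) = 86.41 dB.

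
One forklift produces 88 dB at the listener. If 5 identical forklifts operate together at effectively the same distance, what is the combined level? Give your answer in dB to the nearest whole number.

95 dB

N identical incoherent sources raise the level by 10·log₁₀ N.
L_total = 88 + 10·log₁₀(5) = 88 + 6.990 = 94.99 dB.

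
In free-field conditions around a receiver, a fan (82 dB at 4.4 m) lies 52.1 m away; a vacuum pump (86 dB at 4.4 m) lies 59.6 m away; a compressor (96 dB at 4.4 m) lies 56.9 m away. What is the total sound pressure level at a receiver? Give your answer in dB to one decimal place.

Apply inverse-square spreading to bring every level to the receiver, then sum 10^(L/10).
fan: 82 − 20·log₁₀(52.1/4.4) = 82 − 21.47 = 60.53 dB.
vacuum pump: 86 − 20·log₁₀(59.6/4.4) = 86 − 22.64 = 63.36 dB.
compressor: 96 − 20·log₁₀(56.9/4.4) = 96 − 22.23 = 73.77 dB.
Σ 10^(L/10) = 2.711e+07 → L_total = 10·log₁₀(2.711e+07) = 74.33 dB.

74.3 dB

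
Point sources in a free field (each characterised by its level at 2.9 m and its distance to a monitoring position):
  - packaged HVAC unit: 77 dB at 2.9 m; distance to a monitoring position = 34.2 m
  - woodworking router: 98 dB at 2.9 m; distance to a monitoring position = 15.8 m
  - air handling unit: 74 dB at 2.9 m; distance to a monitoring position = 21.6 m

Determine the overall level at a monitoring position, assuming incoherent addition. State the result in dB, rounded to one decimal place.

83.3 dB

Propagate each source to the receiver with L = L_ref − 20·log₁₀(r/r_ref), then add intensities.
packaged HVAC unit: 77 − 20·log₁₀(34.2/2.9) = 77 − 21.43 = 55.57 dB.
woodworking router: 98 − 20·log₁₀(15.8/2.9) = 98 − 14.73 = 83.27 dB.
air handling unit: 74 − 20·log₁₀(21.6/2.9) = 74 − 17.44 = 56.56 dB.
Σ 10^(L/10) = 2.134e+08 → L_total = 10·log₁₀(2.134e+08) = 83.29 dB.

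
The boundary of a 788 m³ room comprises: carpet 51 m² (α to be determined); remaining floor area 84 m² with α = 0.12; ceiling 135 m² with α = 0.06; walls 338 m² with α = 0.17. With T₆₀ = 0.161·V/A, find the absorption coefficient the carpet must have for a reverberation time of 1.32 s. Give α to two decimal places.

A = 0.161·V/T₆₀ = 0.161·788/1.32 = 96.11 m² sabins.
Absorption from the other surfaces = 84·0.12 + 135·0.06 + 338·0.17 = 75.64 m², so the carpet must supply 20.47 m² over 51 m².
α = 20.47/51 = 0.401.

0.40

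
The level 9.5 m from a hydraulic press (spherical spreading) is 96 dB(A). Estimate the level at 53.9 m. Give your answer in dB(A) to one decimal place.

80.9 dB(A)

For a point source, L₂ = L₁ − 20·log₁₀(r₂/r₁).
L₂ = 96 − 20·log₁₀(53.9/9.5) = 96 − 15.077 = 80.92 dB(A).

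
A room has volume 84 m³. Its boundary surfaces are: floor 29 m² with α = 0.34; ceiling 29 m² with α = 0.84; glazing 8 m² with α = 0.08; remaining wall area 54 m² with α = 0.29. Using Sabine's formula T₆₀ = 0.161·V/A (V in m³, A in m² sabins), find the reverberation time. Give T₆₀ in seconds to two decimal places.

Summing Sᵢαᵢ: 29·0.34 + 29·0.84 + 8·0.08 + 54·0.29 = 50.52 m².
T₆₀ = 0.161 × 84 / 50.52 = 0.268 s.

0.27 s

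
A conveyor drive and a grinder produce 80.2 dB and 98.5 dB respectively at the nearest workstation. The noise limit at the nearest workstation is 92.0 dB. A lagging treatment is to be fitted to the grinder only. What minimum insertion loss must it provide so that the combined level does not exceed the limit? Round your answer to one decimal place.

6.8 dB

Everything except the grinder sums to 10^(80.2/10) = 1.047e+08 in linear terms, 80.20 dB.
To meet 92.0 dB overall, the treated grinder may contribute at most 10^(92.0/10) − 1.047e+08 = 1.480e+09, i.e. 91.70 dB.
Required insertion loss = 98.5 − 91.70 = 6.80 dB.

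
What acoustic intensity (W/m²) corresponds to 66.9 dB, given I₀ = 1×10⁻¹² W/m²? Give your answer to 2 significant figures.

4.9e-06 W/m²

L = 10·log₁₀(I/I₀) ⇒ I = I₀·10^(L/10) = 10⁻¹² × 10^6.69.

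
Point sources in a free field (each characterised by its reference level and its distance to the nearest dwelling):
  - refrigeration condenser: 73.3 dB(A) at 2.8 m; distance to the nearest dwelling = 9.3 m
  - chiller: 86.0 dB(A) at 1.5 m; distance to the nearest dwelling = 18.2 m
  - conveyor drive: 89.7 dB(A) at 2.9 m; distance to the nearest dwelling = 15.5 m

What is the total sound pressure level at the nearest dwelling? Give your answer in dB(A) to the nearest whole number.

76 dB(A)

Propagate each source to the receiver with L = L_ref − 20·log₁₀(r/r_ref), then add intensities.
refrigeration condenser: 73.3 − 20·log₁₀(9.3/2.8) = 73.3 − 10.43 = 62.87 dB(A).
chiller: 86.0 − 20·log₁₀(18.2/1.5) = 86.0 − 21.68 = 64.32 dB(A).
conveyor drive: 89.7 − 20·log₁₀(15.5/2.9) = 89.7 − 14.56 = 75.14 dB(A).
Σ 10^(L/10) = 3.731e+07 → L_total = 10·log₁₀(3.731e+07) = 75.72 dB(A).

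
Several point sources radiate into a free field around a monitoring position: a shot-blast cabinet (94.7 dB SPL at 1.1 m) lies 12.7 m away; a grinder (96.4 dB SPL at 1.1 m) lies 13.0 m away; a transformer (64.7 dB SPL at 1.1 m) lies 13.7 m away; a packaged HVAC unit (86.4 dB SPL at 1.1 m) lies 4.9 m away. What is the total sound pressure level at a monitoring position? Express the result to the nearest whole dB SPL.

79 dB SPL

Apply inverse-square spreading to bring every level to the receiver, then sum 10^(L/10).
shot-blast cabinet: 94.7 − 20·log₁₀(12.7/1.1) = 94.7 − 21.25 = 73.45 dB SPL.
grinder: 96.4 − 20·log₁₀(13.0/1.1) = 96.4 − 21.45 = 74.95 dB SPL.
transformer: 64.7 − 20·log₁₀(13.7/1.1) = 64.7 − 21.91 = 42.79 dB SPL.
packaged HVAC unit: 86.4 − 20·log₁₀(4.9/1.1) = 86.4 − 12.98 = 73.42 dB SPL.
Σ 10^(L/10) = 7.541e+07 → L_total = 10·log₁₀(7.541e+07) = 78.77 dB SPL.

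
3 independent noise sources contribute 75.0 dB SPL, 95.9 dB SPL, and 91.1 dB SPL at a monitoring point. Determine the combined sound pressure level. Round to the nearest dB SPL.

97 dB SPL

For uncorrelated sources the intensities add, so convert each level to linear form, sum, and take 10·log₁₀ of the total.
Σ 10^(L/10) = 10^(75.0/10) + 10^(95.9/10) + 10^(91.1/10) = 5.210e+09.
L_total = 10·log₁₀(5.210e+09) = 97.17 dB SPL.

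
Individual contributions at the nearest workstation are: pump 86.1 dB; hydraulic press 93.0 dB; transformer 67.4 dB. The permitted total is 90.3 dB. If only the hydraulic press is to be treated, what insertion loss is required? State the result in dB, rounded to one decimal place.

Fixed contribution from the other sources: Σ 10^(L/10) = 10^(86.1/10) + 10^(67.4/10) = 4.129e+08 (86.16 dB).
The limit corresponds to 10^(90.3/10) = 1.072e+09; subtracting the fixed part leaves 6.586e+08 for the hydraulic press, i.e. 88.19 dB.
So the hydraulic press must be reduced from 93.0 to 88.19 dB: IL = 4.81 dB.

4.8 dB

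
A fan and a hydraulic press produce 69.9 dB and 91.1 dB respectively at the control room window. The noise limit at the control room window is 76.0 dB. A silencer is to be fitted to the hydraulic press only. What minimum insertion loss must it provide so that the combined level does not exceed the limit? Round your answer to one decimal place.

16.3 dB

Fixed contribution from the other source: Σ 10^(L/10) = 10^(69.9/10) = 9.772e+06 (69.90 dB).
To meet 76.0 dB overall, the treated hydraulic press may contribute at most 10^(76.0/10) − 9.772e+06 = 3.004e+07, i.e. 74.78 dB.
Required insertion loss = 91.1 − 74.78 = 16.32 dB.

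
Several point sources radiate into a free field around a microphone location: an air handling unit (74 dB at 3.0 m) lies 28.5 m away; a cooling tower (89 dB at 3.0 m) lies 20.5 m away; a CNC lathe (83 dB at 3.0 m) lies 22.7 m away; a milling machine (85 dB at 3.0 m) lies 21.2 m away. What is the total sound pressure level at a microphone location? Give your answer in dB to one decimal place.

74.3 dB

Apply inverse-square spreading to bring every level to the receiver, then sum 10^(L/10).
air handling unit: 74 − 20·log₁₀(28.5/3.0) = 74 − 19.55 = 54.45 dB.
cooling tower: 89 − 20·log₁₀(20.5/3.0) = 89 − 16.69 = 72.31 dB.
CNC lathe: 83 − 20·log₁₀(22.7/3.0) = 83 − 17.58 = 65.42 dB.
milling machine: 85 − 20·log₁₀(21.2/3.0) = 85 − 16.98 = 68.02 dB.
Σ 10^(L/10) = 2.711e+07 → L_total = 10·log₁₀(2.711e+07) = 74.33 dB.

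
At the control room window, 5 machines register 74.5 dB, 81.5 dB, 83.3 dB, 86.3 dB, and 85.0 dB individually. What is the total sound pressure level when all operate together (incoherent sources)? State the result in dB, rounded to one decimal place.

90.5 dB

Incoherent sources combine by intensity addition: L_total = 10·log₁₀(Σ 10^(L_i/10)).
Σ 10^(L/10) = 10^(74.5/10) + 10^(81.5/10) + 10^(83.3/10) + 10^(86.3/10) + 10^(85.0/10) = 1.126e+09.
L_total = 10·log₁₀(1.126e+09) = 90.52 dB.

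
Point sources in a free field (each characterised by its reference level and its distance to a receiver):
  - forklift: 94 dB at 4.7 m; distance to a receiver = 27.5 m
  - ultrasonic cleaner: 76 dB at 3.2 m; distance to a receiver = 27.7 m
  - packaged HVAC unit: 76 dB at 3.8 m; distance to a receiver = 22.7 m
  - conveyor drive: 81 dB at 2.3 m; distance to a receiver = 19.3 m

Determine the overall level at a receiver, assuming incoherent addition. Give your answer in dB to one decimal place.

Propagate each source to the receiver with L = L_ref − 20·log₁₀(r/r_ref), then add intensities.
forklift: 94 − 20·log₁₀(27.5/4.7) = 94 − 15.34 = 78.66 dB.
ultrasonic cleaner: 76 − 20·log₁₀(27.7/3.2) = 76 − 18.75 = 57.25 dB.
packaged HVAC unit: 76 − 20·log₁₀(22.7/3.8) = 76 − 15.52 = 60.48 dB.
conveyor drive: 81 − 20·log₁₀(19.3/2.3) = 81 − 18.48 = 62.52 dB.
Σ 10^(L/10) = 7.681e+07 → L_total = 10·log₁₀(7.681e+07) = 78.85 dB.

78.9 dB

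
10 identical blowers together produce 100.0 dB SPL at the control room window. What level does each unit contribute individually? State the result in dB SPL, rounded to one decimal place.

Dividing the total intensity by 10 lowers the level by 10·log₁₀ 10 = 10.000 dB: L₁ = 100.0 − 10.000.

90.0 dB SPL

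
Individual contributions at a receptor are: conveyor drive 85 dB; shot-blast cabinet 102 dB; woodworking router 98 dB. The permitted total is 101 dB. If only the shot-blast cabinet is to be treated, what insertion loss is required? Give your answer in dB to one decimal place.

4.2 dB

Fixed contribution from the other sources: Σ 10^(L/10) = 10^(85/10) + 10^(98/10) = 6.626e+09 (98.21 dB).
To meet 101 dB overall, the treated shot-blast cabinet may contribute at most 10^(101/10) − 6.626e+09 = 5.963e+09, i.e. 97.75 dB.
So the shot-blast cabinet must be reduced from 102 to 97.75 dB: IL = 4.25 dB.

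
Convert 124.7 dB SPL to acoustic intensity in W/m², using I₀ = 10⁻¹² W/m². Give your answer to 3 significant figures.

2.95 W/m²

I = I₀·10^(L/10) = 10⁻¹² × 10^(124.7/10) = 10^(0.470).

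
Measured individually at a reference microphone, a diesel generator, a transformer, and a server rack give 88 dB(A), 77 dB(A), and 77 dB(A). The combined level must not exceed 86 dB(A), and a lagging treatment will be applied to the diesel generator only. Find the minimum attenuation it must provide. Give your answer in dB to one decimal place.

3.3 dB

Fixed contribution from the other sources: Σ 10^(L/10) = 10^(77/10) + 10^(77/10) = 1.002e+08 (80.01 dB(A)).
The limit corresponds to 10^(86/10) = 3.981e+08; subtracting the fixed part leaves 2.979e+08 for the diesel generator, i.e. 84.74 dB(A).
So the diesel generator must be reduced from 88 to 84.74 dB(A): IL = 3.26 dB.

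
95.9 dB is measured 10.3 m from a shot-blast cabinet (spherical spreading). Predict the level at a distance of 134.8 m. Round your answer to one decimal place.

Spherical spreading from a point source gives a 20·log₁₀(r₂/r₁) drop.
L₂ = 95.9 − 20·log₁₀(134.8/10.3) = 95.9 − 22.337 = 73.56 dB.

73.6 dB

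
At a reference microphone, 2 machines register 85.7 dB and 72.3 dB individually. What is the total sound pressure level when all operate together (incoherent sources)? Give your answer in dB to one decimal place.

For uncorrelated sources the intensities add, so convert each level to linear form, sum, and take 10·log₁₀ of the total.
Σ 10^(L/10) = 10^(85.7/10) + 10^(72.3/10) = 3.885e+08.
L_total = 10·log₁₀(3.885e+08) = 85.89 dB.

85.9 dB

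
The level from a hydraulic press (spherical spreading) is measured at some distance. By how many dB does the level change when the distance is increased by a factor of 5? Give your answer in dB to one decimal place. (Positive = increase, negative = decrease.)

With spherical spreading the level changes by −20·log₁₀(r₂/r₁).
ΔL = −20·log₁₀(5) = -13.98 dB.

-14.0 dB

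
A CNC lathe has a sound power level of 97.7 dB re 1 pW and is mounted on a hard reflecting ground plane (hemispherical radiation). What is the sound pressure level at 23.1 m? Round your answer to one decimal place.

Free-field hemispherical radiation: L_p = L_w − 10·log₁₀(2π·r²), r = 23.1 m.
2π·r² = 3353 m², 10·log₁₀ of that is 35.254 dB.
L_p = 97.7 − 35.254 = 62.45 dB.

62.4 dB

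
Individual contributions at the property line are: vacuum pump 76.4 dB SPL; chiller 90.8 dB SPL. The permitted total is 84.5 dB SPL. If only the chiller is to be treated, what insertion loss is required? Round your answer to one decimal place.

Fixed contribution from the other source: Σ 10^(L/10) = 10^(76.4/10) = 4.365e+07 (76.40 dB SPL).
The limit corresponds to 10^(84.5/10) = 2.818e+08; subtracting the fixed part leaves 2.382e+08 for the chiller, i.e. 83.77 dB SPL.
Required insertion loss = 90.8 − 83.77 = 7.03 dB.

7.0 dB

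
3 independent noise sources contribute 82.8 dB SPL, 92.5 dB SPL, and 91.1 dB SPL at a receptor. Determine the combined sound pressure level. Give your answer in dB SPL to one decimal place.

For uncorrelated sources the intensities add, so convert each level to linear form, sum, and take 10·log₁₀ of the total.
Σ 10^(L/10) = 10^(82.8/10) + 10^(92.5/10) + 10^(91.1/10) = 3.257e+09.
L_total = 10·log₁₀(3.257e+09) = 95.13 dB SPL.

95.1 dB SPL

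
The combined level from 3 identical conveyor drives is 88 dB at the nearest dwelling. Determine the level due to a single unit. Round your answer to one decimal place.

3 equal contributions raise the level by 10·log₁₀ 3 = 4.771 dB, so each unit alone gives 88 − 4.771.

83.2 dB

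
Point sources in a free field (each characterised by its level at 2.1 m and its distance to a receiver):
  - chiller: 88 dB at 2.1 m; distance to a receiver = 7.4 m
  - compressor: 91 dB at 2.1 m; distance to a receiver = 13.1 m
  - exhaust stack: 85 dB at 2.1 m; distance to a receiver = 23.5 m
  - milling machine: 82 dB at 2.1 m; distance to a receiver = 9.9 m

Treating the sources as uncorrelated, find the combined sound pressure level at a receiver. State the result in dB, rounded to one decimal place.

79.7 dB

First find each source's level at the receiver (point-source: −20·log₁₀(r/r_ref)), then combine on an intensity basis.
chiller: 88 − 20·log₁₀(7.4/2.1) = 88 − 10.94 = 77.06 dB.
compressor: 91 − 20·log₁₀(13.1/2.1) = 91 − 15.90 = 75.10 dB.
exhaust stack: 85 − 20·log₁₀(23.5/2.1) = 85 − 20.98 = 64.02 dB.
milling machine: 82 − 20·log₁₀(9.9/2.1) = 82 − 13.47 = 68.53 dB.
Σ 10^(L/10) = 9.282e+07 → L_total = 10·log₁₀(9.282e+07) = 79.68 dB.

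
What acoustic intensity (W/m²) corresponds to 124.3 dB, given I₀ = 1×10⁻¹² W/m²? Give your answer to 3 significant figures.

2.69 W/m²

I = I₀·10^(L/10) = 10⁻¹² × 10^(124.3/10) = 10^(0.430).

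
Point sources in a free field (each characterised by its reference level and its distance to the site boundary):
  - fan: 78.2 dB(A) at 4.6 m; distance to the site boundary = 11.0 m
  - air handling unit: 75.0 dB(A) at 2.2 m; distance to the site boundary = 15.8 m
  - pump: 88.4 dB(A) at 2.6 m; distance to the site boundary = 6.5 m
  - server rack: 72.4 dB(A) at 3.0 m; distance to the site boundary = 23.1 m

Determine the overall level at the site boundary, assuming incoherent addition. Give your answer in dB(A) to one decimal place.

80.9 dB(A)

First find each source's level at the receiver (point-source: −20·log₁₀(r/r_ref)), then combine on an intensity basis.
fan: 78.2 − 20·log₁₀(11.0/4.6) = 78.2 − 7.57 = 70.63 dB(A).
air handling unit: 75.0 − 20·log₁₀(15.8/2.2) = 75.0 − 17.12 = 57.88 dB(A).
pump: 88.4 − 20·log₁₀(6.5/2.6) = 88.4 − 7.96 = 80.44 dB(A).
server rack: 72.4 − 20·log₁₀(23.1/3.0) = 72.4 − 17.73 = 54.67 dB(A).
Σ 10^(L/10) = 1.232e+08 → L_total = 10·log₁₀(1.232e+08) = 80.90 dB(A).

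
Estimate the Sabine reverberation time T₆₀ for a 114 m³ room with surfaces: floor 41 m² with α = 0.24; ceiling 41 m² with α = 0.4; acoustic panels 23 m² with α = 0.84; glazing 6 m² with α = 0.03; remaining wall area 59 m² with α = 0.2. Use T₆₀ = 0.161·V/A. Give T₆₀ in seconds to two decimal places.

A = Σ Sᵢαᵢ = 41·0.24 + 41·0.4 + 23·0.84 + 6·0.03 + 59·0.2 = 57.54 m².
T₆₀ = 0.161·V/A = 0.161·114/57.54 = 0.319 s.

0.32 s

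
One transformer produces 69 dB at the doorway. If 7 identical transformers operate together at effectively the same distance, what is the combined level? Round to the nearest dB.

77 dB

With 7 equal, uncorrelated contributions the intensity is 7× that of one unit, giving a rise of 10·log₁₀ 7.
L_total = 69 + 10·log₁₀(7) = 69 + 8.451 = 77.45 dB.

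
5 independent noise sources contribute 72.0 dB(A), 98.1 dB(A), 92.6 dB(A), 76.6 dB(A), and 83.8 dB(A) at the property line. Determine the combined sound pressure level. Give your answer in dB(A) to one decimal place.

99.3 dB(A)

Incoherent sources combine by intensity addition: L_total = 10·log₁₀(Σ 10^(L_i/10)).
Σ 10^(L/10) = 10^(72.0/10) + 10^(98.1/10) + 10^(92.6/10) + 10^(76.6/10) + 10^(83.8/10) = 8.578e+09.
L_total = 10·log₁₀(8.578e+09) = 99.33 dB(A).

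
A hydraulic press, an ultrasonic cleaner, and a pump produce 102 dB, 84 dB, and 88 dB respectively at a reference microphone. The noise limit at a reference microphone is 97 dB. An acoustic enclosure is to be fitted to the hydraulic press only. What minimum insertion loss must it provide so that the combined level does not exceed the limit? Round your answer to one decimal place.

5.8 dB

Everything except the hydraulic press sums to 10^(84/10) + 10^(88/10) = 8.821e+08 in linear terms, 89.46 dB.
To meet 97 dB overall, the treated hydraulic press may contribute at most 10^(97/10) − 8.821e+08 = 4.130e+09, i.e. 96.16 dB.
Required insertion loss = 102 − 96.16 = 5.84 dB.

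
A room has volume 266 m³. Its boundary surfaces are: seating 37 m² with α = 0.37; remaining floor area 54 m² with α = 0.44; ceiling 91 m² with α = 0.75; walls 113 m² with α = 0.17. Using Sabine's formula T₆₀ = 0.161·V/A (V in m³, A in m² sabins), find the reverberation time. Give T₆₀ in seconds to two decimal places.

A = Σ Sᵢαᵢ = 37·0.37 + 54·0.44 + 91·0.75 + 113·0.17 = 124.91 m².
T₆₀ = 0.161·V/A = 0.161·266/124.91 = 0.343 s.

0.34 s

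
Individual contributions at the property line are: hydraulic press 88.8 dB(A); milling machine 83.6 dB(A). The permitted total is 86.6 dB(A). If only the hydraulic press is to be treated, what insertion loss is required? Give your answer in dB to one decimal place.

5.2 dB

The untreated sources together contribute 10^(83.6/10) = 2.291e+08, i.e. 83.60 dB(A).
The limit corresponds to 10^(86.6/10) = 4.571e+08; subtracting the fixed part leaves 2.280e+08 for the hydraulic press, i.e. 83.58 dB(A).
So the hydraulic press must be reduced from 88.8 to 83.58 dB(A): IL = 5.22 dB.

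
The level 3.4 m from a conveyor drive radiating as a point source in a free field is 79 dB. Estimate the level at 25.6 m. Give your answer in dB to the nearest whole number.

Point-source attenuation: ΔL = 20·log₁₀(r₂/r₁) = 20·log₁₀(25.6/3.4) = 17.535 dB.
L₂ = 79 − 20·log₁₀(25.6/3.4) = 79 − 17.535 = 61.46 dB.

61 dB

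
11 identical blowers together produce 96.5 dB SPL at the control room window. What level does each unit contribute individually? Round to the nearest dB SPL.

11 equal contributions raise the level by 10·log₁₀ 11 = 10.414 dB, so each unit alone gives 96.5 − 10.414.

86 dB SPL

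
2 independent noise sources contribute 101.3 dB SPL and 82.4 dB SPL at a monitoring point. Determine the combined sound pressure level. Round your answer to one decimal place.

For uncorrelated sources the intensities add, so convert each level to linear form, sum, and take 10·log₁₀ of the total.
Σ 10^(L/10) = 10^(101.3/10) + 10^(82.4/10) = 1.366e+10.
L_total = 10·log₁₀(1.366e+10) = 101.36 dB SPL.

101.4 dB SPL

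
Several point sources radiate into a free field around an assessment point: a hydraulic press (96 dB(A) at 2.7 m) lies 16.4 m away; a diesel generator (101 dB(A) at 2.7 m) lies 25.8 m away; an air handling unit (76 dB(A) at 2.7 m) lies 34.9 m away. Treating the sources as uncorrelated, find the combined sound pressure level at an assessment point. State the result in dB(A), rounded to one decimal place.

Propagate each source to the receiver with L = L_ref − 20·log₁₀(r/r_ref), then add intensities.
hydraulic press: 96 − 20·log₁₀(16.4/2.7) = 96 − 15.67 = 80.33 dB(A).
diesel generator: 101 − 20·log₁₀(25.8/2.7) = 101 − 19.61 = 81.39 dB(A).
air handling unit: 76 − 20·log₁₀(34.9/2.7) = 76 − 22.23 = 53.77 dB(A).
Σ 10^(L/10) = 2.460e+08 → L_total = 10·log₁₀(2.460e+08) = 83.91 dB(A).

83.9 dB(A)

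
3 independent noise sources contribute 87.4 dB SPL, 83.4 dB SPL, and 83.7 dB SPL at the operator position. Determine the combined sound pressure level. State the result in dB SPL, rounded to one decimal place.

90.0 dB SPL

Incoherent sources combine by intensity addition: L_total = 10·log₁₀(Σ 10^(L_i/10)).
Σ 10^(L/10) = 10^(87.4/10) + 10^(83.4/10) + 10^(83.7/10) = 1.003e+09.
L_total = 10·log₁₀(1.003e+09) = 90.01 dB SPL.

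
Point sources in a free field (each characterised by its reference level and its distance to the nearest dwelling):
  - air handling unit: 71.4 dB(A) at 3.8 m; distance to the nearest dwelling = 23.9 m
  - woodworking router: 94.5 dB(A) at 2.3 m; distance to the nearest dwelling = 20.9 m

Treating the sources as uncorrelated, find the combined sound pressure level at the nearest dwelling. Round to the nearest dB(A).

Propagate each source to the receiver with L = L_ref − 20·log₁₀(r/r_ref), then add intensities.
air handling unit: 71.4 − 20·log₁₀(23.9/3.8) = 71.4 − 15.97 = 55.43 dB(A).
woodworking router: 94.5 − 20·log₁₀(20.9/2.3) = 94.5 − 19.17 = 75.33 dB(A).
Σ 10^(L/10) = 3.448e+07 → L_total = 10·log₁₀(3.448e+07) = 75.38 dB(A).

75 dB(A)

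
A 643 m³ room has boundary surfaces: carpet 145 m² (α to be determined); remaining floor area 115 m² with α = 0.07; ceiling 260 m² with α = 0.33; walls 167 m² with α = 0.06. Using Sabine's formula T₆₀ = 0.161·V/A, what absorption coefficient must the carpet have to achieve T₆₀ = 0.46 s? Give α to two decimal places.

A = 0.161·V/T₆₀ = 0.161·643/0.46 = 225.05 m² sabins.
Absorption from the other surfaces = 115·0.07 + 260·0.33 + 167·0.06 = 103.87 m², so the carpet must supply 121.18 m² over 145 m².
α = 121.18/145 = 0.836.

0.84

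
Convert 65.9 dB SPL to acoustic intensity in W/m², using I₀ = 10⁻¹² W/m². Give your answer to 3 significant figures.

3.89e-06 W/m²

I = I₀·10^(L/10) = 10⁻¹² × 10^(65.9/10) = 10^(-5.410).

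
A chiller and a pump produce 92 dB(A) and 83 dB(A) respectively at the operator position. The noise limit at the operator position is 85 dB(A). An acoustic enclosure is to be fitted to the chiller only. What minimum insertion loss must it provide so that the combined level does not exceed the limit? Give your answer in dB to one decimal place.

11.3 dB

The untreated sources together contribute 10^(83/10) = 1.995e+08, i.e. 83.00 dB(A).
To meet 85 dB(A) overall, the treated chiller may contribute at most 10^(85/10) − 1.995e+08 = 1.167e+08, i.e. 80.67 dB(A).
So the chiller must be reduced from 92 to 80.67 dB(A): IL = 11.33 dB.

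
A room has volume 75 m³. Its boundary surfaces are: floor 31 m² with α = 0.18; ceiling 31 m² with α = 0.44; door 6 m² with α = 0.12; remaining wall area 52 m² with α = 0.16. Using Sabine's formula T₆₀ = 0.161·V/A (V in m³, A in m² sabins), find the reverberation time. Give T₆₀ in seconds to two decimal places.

0.43 s

Total absorption A = 31·0.18 + 31·0.44 + 6·0.12 + 52·0.16 = 28.26 m² sabins.
T₆₀ = 0.161·V/A = 0.161·75/28.26 = 0.427 s.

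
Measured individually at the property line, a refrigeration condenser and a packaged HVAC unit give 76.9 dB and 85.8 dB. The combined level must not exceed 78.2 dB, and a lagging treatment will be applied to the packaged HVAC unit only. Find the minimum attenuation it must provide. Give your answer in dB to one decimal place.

Everything except the packaged HVAC unit sums to 10^(76.9/10) = 4.898e+07 in linear terms, 76.90 dB.
The limit corresponds to 10^(78.2/10) = 6.607e+07; subtracting the fixed part leaves 1.709e+07 for the packaged HVAC unit, i.e. 72.33 dB.
So the packaged HVAC unit must be reduced from 85.8 to 72.33 dB: IL = 13.47 dB.

13.5 dB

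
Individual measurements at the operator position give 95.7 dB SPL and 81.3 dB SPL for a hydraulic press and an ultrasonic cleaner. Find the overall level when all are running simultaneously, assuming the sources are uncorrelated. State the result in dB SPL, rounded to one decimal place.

95.9 dB SPL

Incoherent sources combine by intensity addition: L_total = 10·log₁₀(Σ 10^(L_i/10)).
Σ 10^(L/10) = 10^(95.7/10) + 10^(81.3/10) = 3.850e+09.
L_total = 10·log₁₀(3.850e+09) = 95.85 dB SPL.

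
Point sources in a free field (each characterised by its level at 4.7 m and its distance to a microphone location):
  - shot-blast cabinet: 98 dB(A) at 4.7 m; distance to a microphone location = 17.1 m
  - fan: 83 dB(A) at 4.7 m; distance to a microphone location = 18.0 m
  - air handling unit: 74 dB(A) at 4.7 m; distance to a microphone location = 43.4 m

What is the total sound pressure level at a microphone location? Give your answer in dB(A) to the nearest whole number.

87 dB(A)

First find each source's level at the receiver (point-source: −20·log₁₀(r/r_ref)), then combine on an intensity basis.
shot-blast cabinet: 98 − 20·log₁₀(17.1/4.7) = 98 − 11.22 = 86.78 dB(A).
fan: 83 − 20·log₁₀(18.0/4.7) = 83 − 11.66 = 71.34 dB(A).
air handling unit: 74 − 20·log₁₀(43.4/4.7) = 74 − 19.31 = 54.69 dB(A).
Σ 10^(L/10) = 4.906e+08 → L_total = 10·log₁₀(4.906e+08) = 86.91 dB(A).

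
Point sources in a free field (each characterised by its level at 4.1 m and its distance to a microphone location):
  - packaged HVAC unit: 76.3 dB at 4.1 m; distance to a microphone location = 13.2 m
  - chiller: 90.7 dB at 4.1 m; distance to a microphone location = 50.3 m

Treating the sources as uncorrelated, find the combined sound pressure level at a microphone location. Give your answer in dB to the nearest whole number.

71 dB

Apply inverse-square spreading to bring every level to the receiver, then sum 10^(L/10).
packaged HVAC unit: 76.3 − 20·log₁₀(13.2/4.1) = 76.3 − 10.16 = 66.14 dB.
chiller: 90.7 − 20·log₁₀(50.3/4.1) = 90.7 − 21.78 = 68.92 dB.
Σ 10^(L/10) = 1.192e+07 → L_total = 10·log₁₀(1.192e+07) = 70.76 dB.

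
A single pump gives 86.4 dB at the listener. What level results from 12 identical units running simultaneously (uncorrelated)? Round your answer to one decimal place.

97.2 dB

N identical incoherent sources raise the level by 10·log₁₀ N.
L_total = 86.4 + 10·log₁₀(12) = 86.4 + 10.792 = 97.19 dB.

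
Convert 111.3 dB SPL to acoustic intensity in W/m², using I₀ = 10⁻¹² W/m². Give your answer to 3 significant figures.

I = I₀·10^(L/10) = 10⁻¹² × 10^(111.3/10) = 10^(-0.870).

0.135 W/m²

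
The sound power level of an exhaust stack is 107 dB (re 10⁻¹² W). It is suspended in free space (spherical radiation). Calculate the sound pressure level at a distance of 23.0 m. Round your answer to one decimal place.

68.8 dB

L_p = L_w − 10·log₁₀(4π·r²) with r = 23.0 m.
4π·r² = 6648 m², 10·log₁₀ of that is 38.227 dB.
L_p = 107 − 38.227 = 68.77 dB.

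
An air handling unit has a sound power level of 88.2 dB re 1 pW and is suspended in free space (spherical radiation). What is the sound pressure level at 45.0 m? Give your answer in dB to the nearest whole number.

44 dB

The power spreads over a sphere of area 4π·r², so L_p = L_w − 10·log₁₀(4π·r²).
4π·r² = 2.545e+04 m², 10·log₁₀ of that is 44.056 dB.
L_p = 88.2 − 44.056 = 44.14 dB.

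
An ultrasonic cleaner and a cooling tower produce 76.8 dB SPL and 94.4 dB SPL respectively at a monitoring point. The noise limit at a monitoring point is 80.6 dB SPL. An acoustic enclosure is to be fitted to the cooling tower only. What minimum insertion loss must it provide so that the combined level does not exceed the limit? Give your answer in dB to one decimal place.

The untreated sources together contribute 10^(76.8/10) = 4.786e+07, i.e. 76.80 dB SPL.
To meet 80.6 dB SPL overall, the treated cooling tower may contribute at most 10^(80.6/10) − 4.786e+07 = 6.695e+07, i.e. 78.26 dB SPL.
Required insertion loss = 94.4 − 78.26 = 16.14 dB.

16.1 dB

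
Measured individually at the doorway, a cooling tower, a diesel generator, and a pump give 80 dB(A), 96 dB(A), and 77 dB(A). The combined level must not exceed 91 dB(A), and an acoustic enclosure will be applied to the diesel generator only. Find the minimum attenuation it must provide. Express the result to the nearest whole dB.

Fixed contribution from the other sources: Σ 10^(L/10) = 10^(80/10) + 10^(77/10) = 1.501e+08 (81.76 dB(A)).
The limit corresponds to 10^(91/10) = 1.259e+09; subtracting the fixed part leaves 1.109e+09 for the diesel generator, i.e. 90.45 dB(A).
So the diesel generator must be reduced from 96 to 90.45 dB(A): IL = 5.55 dB.

6 dB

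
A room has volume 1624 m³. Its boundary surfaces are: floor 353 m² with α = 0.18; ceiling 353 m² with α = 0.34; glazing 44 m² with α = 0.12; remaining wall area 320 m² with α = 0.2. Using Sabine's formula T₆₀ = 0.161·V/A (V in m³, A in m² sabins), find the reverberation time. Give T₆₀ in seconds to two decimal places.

A = Σ Sᵢαᵢ = 353·0.18 + 353·0.34 + 44·0.12 + 320·0.2 = 252.84 m².
T₆₀ = 0.161 × 1624 / 252.84 = 1.034 s.

1.03 s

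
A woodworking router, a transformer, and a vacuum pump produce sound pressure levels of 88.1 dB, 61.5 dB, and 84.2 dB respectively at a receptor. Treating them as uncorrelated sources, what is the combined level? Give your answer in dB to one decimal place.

89.6 dB

For uncorrelated sources the intensities add, so convert each level to linear form, sum, and take 10·log₁₀ of the total.
Σ 10^(L/10) = 10^(88.1/10) + 10^(61.5/10) + 10^(84.2/10) = 9.101e+08.
L_total = 10·log₁₀(9.101e+08) = 89.59 dB.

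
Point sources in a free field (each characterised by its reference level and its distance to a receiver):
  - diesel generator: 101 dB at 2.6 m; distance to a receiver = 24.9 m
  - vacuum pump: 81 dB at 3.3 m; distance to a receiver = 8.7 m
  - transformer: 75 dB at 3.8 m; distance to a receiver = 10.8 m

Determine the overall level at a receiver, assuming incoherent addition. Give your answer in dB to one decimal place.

First find each source's level at the receiver (point-source: −20·log₁₀(r/r_ref)), then combine on an intensity basis.
diesel generator: 101 − 20·log₁₀(24.9/2.6) = 101 − 19.62 = 81.38 dB.
vacuum pump: 81 − 20·log₁₀(8.7/3.3) = 81 − 8.42 = 72.58 dB.
transformer: 75 − 20·log₁₀(10.8/3.8) = 75 − 9.07 = 65.93 dB.
Σ 10^(L/10) = 1.593e+08 → L_total = 10·log₁₀(1.593e+08) = 82.02 dB.

82.0 dB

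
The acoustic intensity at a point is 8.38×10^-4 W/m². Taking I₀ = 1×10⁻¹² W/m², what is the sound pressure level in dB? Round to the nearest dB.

I/I₀ = 8.38×10^-4/10⁻¹² = 8.38×10^8, and L = 10·log₁₀(I/I₀).
L = 10·(0.9232 + 8) = 89.23 dB.

89 dB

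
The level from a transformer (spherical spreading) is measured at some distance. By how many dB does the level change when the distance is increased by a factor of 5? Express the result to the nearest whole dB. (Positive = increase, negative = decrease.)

-14 dB

Point-source spreading: ΔL = −20·log₁₀(r₂/r₁).
ΔL = −20·log₁₀(5) = -13.98 dB.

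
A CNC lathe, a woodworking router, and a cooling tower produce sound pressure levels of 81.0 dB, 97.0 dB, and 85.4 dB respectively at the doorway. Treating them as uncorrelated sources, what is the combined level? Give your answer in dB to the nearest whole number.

97 dB

Incoherent sources combine by intensity addition: L_total = 10·log₁₀(Σ 10^(L_i/10)).
Σ 10^(L/10) = 10^(81.0/10) + 10^(97.0/10) + 10^(85.4/10) = 5.485e+09.
L_total = 10·log₁₀(5.485e+09) = 97.39 dB.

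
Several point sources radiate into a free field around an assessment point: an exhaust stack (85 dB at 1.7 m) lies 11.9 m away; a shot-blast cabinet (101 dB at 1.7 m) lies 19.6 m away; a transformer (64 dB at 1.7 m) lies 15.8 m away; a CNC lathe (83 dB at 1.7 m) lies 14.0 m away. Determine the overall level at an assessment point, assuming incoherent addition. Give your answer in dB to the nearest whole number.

Propagate each source to the receiver with L = L_ref − 20·log₁₀(r/r_ref), then add intensities.
exhaust stack: 85 − 20·log₁₀(11.9/1.7) = 85 − 16.90 = 68.10 dB.
shot-blast cabinet: 101 − 20·log₁₀(19.6/1.7) = 101 − 21.24 = 79.76 dB.
transformer: 64 − 20·log₁₀(15.8/1.7) = 64 − 19.36 = 44.64 dB.
CNC lathe: 83 − 20·log₁₀(14.0/1.7) = 83 − 18.31 = 64.69 dB.
Σ 10^(L/10) = 1.041e+08 → L_total = 10·log₁₀(1.041e+08) = 80.18 dB.

80 dB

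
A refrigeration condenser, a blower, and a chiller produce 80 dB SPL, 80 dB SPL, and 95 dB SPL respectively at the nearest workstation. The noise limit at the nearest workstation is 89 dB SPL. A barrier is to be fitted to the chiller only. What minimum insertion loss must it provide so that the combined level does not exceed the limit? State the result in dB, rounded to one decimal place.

The untreated sources together contribute 10^(80/10) + 10^(80/10) = 2.000e+08, i.e. 83.01 dB SPL.
To meet 89 dB SPL overall, the treated chiller may contribute at most 10^(89/10) − 2.000e+08 = 5.943e+08, i.e. 87.74 dB SPL.
So the chiller must be reduced from 95 to 87.74 dB SPL: IL = 7.26 dB.

7.3 dB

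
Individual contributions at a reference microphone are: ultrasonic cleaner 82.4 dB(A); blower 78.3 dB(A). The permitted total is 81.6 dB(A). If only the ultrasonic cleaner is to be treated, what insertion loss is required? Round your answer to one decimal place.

3.5 dB

Fixed contribution from the other source: Σ 10^(L/10) = 10^(78.3/10) = 6.761e+07 (78.30 dB(A)).
To meet 81.6 dB(A) overall, the treated ultrasonic cleaner may contribute at most 10^(81.6/10) − 6.761e+07 = 7.694e+07, i.e. 78.86 dB(A).
So the ultrasonic cleaner must be reduced from 82.4 to 78.86 dB(A): IL = 3.54 dB.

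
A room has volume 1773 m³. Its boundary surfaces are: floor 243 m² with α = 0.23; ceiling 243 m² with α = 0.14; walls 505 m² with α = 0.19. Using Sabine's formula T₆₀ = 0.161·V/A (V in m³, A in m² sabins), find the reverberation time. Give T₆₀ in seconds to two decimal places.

Summing Sᵢαᵢ: 243·0.23 + 243·0.14 + 505·0.19 = 185.86 m².
T₆₀ = 0.161·V/A = 0.161·1773/185.86 = 1.536 s.

1.54 s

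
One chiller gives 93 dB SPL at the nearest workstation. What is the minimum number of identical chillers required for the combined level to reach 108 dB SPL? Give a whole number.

32

N identical sources give L₁ + 10·log₁₀ N, so require 10·log₁₀ N ≥ 108 − 93 = 15.0 dB.
N ≥ 10^(15.0/10) = 31.623, so N = 32.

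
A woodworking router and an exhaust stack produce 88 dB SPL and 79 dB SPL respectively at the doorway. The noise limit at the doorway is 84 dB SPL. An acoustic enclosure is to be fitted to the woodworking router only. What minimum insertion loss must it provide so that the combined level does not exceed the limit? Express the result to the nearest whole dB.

Everything except the woodworking router sums to 10^(79/10) = 7.943e+07 in linear terms, 79.00 dB SPL.
To meet 84 dB SPL overall, the treated woodworking router may contribute at most 10^(84/10) − 7.943e+07 = 1.718e+08, i.e. 82.35 dB SPL.
Required insertion loss = 88 − 82.35 = 5.65 dB.

6 dB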